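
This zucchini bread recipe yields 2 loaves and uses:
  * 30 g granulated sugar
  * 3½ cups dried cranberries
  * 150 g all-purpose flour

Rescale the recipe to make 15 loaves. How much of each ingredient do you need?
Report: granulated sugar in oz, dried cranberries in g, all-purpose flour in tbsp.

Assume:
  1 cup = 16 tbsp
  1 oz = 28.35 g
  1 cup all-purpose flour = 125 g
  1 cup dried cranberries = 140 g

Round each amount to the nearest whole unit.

granulated sugar: 8 oz; dried cranberries: 3675 g; all-purpose flour: 144 tbsp

Scaling factor: 15/2 = 7.5.
granulated sugar: 30 g × 15/2 ÷ 28.35 g/oz ≈ 8 oz
dried cranberries: 3.5 cup × 15/2 × 140 g/cup = 3675 g
all-purpose flour: 150 g × 15/2 ÷ 125 g/cup × 16 tbsp/cup = 144 tbsp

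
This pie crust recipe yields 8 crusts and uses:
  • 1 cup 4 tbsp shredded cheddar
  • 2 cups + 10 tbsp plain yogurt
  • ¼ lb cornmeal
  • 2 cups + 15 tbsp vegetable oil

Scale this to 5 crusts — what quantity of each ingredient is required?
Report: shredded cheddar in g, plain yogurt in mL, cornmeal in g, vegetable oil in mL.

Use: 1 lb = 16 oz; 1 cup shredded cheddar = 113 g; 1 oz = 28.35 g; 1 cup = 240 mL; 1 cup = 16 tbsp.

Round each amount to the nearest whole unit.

shredded cheddar: 88 g; plain yogurt: 394 mL; cornmeal: 71 g; vegetable oil: 441 mL

Scaling factor: 5/8 = 0.625.
shredded cheddar: (1 cup + 4 tbsp = 1.25 cup) × 5/8 × 113 g/cup ≈ 88 g
plain yogurt: (2 cup + 10 tbsp = 2.625 cup) × 5/8 × 240 mL/cup ≈ 394 mL
cornmeal: 0.25 lb × 5/8 × 16 oz/lb × 28.35 g/oz ≈ 71 g
vegetable oil: (2 cup + 15 tbsp = 2.9375 cup) × 5/8 × 240 mL/cup ≈ 441 mL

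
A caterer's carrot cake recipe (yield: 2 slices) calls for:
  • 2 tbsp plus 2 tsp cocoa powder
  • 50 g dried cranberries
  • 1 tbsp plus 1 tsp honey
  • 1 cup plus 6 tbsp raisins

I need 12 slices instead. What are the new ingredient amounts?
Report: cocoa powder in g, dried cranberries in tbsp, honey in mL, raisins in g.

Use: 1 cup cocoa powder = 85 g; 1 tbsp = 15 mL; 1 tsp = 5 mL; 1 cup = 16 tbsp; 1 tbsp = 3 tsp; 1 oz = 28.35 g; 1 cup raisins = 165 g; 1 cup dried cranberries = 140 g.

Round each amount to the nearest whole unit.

Scaling factor: 12/2 = 6.
cocoa powder: (2 tbsp + 2 tsp = 8/3 tbsp) × 6 ÷ 16 tbsp/cup × 85 g/cup = 85 g
dried cranberries: 50 g × 6 ÷ 140 g/cup × 16 tbsp/cup ≈ 34 tbsp
honey: (1 tbsp + 1 tsp = 4/3 tbsp) × 6 × 15 mL/tbsp = 120 mL
raisins: (1 cup + 6 tbsp = 1.375 cup) × 6 × 165 g/cup ≈ 1361 g

cocoa powder: 85 g; dried cranberries: 34 tbsp; honey: 120 mL; raisins: 1361 g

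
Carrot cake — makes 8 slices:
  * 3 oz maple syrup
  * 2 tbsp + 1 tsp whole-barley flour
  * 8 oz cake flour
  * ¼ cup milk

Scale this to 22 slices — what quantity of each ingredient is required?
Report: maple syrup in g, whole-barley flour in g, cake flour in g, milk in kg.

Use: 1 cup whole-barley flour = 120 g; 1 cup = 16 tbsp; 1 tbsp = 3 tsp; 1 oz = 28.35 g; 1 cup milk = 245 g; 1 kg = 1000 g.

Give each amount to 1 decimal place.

maple syrup: 233.9 g; whole-barley flour: 48.1 g; cake flour: 623.7 g; milk: 0.2 kg

Scaling factor: 22/8 = 11/4 = 2.75.
maple syrup: 3 oz × 11/4 × 28.35 g/oz ≈ 233.9 g
whole-barley flour: (2 tbsp + 1 tsp = 7/3 tbsp) × 11/4 ÷ 16 tbsp/cup × 120 g/cup ≈ 48.1 g
cake flour: 8 oz × 11/4 × 28.35 g/oz = 623.7 g
milk: 0.25 cup × 11/4 × 245 g/cup ÷ 1000 g/kg ≈ 0.2 kg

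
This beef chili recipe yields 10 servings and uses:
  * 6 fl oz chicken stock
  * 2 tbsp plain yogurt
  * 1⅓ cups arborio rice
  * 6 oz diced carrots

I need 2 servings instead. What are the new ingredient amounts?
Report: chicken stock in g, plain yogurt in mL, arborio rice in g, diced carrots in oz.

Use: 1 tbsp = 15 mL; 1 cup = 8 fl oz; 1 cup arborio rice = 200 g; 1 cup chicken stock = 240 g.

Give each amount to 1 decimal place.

chicken stock: 36.0 g; plain yogurt: 6.0 mL; arborio rice: 53.3 g; diced carrots: 1.2 oz

Scaling factor: 2/10 = 1/5 = 0.2.
chicken stock: 6 fl oz × 1/5 ÷ 8 fl oz/cup × 240 g/cup = 36.0 g
plain yogurt: 2 tbsp × 1/5 × 15 mL/tbsp = 6.0 mL
arborio rice: 4/3 cup × 1/5 × 200 g/cup ≈ 53.3 g
diced carrots: 6 oz × 1/5 = 1.2 oz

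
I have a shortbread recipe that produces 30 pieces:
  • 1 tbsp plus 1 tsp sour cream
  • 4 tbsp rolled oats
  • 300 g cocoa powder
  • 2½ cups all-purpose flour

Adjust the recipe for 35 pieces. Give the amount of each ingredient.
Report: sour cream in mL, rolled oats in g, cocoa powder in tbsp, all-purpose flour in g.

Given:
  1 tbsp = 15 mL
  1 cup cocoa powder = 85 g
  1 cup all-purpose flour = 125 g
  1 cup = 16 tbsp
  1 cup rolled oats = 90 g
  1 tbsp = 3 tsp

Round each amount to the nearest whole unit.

sour cream: 23 mL; rolled oats: 26 g; cocoa powder: 66 tbsp; all-purpose flour: 365 g

Scaling factor: 35/30 = 7/6.
sour cream: (1 tbsp + 1 tsp = 4/3 tbsp) × 7/6 × 15 mL/tbsp ≈ 23 mL
rolled oats: 4 tbsp × 7/6 ÷ 16 tbsp/cup × 90 g/cup ≈ 26 g
cocoa powder: 300 g × 7/6 ÷ 85 g/cup × 16 tbsp/cup ≈ 66 tbsp
all-purpose flour: 2.5 cup × 7/6 × 125 g/cup ≈ 365 g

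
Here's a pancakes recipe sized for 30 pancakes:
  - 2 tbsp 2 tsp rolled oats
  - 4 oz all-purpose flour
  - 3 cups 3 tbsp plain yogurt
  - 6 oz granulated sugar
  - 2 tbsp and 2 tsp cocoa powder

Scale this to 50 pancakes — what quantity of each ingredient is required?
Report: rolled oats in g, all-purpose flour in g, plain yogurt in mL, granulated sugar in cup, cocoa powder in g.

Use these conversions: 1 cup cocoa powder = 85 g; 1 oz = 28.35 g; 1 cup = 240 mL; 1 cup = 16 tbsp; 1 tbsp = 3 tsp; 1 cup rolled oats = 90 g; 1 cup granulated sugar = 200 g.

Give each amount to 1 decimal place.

Scaling factor: 50/30 = 5/3.
rolled oats: (2 tbsp + 2 tsp = 8/3 tbsp) × 5/3 ÷ 16 tbsp/cup × 90 g/cup = 25.0 g
all-purpose flour: 4 oz × 5/3 × 28.35 g/oz = 189.0 g
plain yogurt: (3 cup + 3 tbsp = 3.1875 cup) × 5/3 × 240 mL/cup = 1275.0 mL
granulated sugar: 6 oz × 5/3 × 28.35 g/oz ÷ 200 g/cup ≈ 1.4 cup
cocoa powder: (2 tbsp + 2 tsp = 8/3 tbsp) × 5/3 ÷ 16 tbsp/cup × 85 g/cup ≈ 23.6 g

rolled oats: 25.0 g; all-purpose flour: 189.0 g; plain yogurt: 1275.0 mL; granulated sugar: 1.4 cup; cocoa powder: 23.6 g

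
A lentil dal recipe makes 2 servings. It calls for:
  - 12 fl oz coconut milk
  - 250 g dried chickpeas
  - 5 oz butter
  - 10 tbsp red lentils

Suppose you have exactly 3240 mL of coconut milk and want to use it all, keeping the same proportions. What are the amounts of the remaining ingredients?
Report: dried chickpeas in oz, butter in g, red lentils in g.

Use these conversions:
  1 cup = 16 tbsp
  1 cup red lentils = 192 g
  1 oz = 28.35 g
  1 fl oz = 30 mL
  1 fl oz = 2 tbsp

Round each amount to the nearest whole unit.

dried chickpeas: 79 oz; butter: 1276 g; red lentils: 1080 g

The original recipe has 360 mL of coconut milk, so the scaling factor is 3240 ÷ 360 = 9.
dried chickpeas: 250 g × 9 ÷ 28.35 g/oz ≈ 79 oz
butter: 5 oz × 9 × 28.35 g/oz ≈ 1276 g
red lentils: 10 tbsp × 9 ÷ 16 tbsp/cup × 192 g/cup = 1080 g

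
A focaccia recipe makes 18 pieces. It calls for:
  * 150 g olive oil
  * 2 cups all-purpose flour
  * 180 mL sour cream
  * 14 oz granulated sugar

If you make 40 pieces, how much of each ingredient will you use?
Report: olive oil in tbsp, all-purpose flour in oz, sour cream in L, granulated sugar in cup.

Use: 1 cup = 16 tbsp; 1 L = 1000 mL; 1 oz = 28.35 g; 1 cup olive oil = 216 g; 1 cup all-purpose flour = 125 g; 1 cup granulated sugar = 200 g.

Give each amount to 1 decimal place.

olive oil: 24.7 tbsp; all-purpose flour: 19.6 oz; sour cream: 0.4 L; granulated sugar: 4.4 cup

Scaling factor: 40/18 = 20/9.
olive oil: 150 g × 20/9 ÷ 216 g/cup × 16 tbsp/cup ≈ 24.7 tbsp
all-purpose flour: 2 cup × 20/9 × 125 g/cup ÷ 28.35 g/oz ≈ 19.6 oz
sour cream: 180 mL × 20/9 ÷ 1000 mL/L = 0.4 L
granulated sugar: 14 oz × 20/9 × 28.35 g/oz ÷ 200 g/cup ≈ 4.4 cup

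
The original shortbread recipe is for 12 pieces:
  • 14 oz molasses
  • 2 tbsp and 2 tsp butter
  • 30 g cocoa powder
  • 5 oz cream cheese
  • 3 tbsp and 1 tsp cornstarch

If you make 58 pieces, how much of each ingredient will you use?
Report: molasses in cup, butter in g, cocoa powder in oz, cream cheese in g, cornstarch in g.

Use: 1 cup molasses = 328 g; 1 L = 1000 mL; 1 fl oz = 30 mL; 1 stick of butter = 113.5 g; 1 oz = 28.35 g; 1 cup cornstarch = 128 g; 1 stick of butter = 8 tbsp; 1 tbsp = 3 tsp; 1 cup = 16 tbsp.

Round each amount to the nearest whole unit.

Scaling factor: 58/12 = 29/6.
molasses: 14 oz × 29/6 × 28.35 g/oz ÷ 328 g/cup ≈ 6 cup
butter: (2 tbsp + 2 tsp = 8/3 tbsp) × 29/6 ÷ 8 tbsp/stick × 113.5 g/stick ≈ 183 g
cocoa powder: 30 g × 29/6 ÷ 28.35 g/oz ≈ 5 oz
cream cheese: 5 oz × 29/6 × 28.35 g/oz ≈ 685 g
cornstarch: (3 tbsp + 1 tsp = 10/3 tbsp) × 29/6 ÷ 16 tbsp/cup × 128 g/cup ≈ 129 g

molasses: 6 cup; butter: 183 g; cocoa powder: 5 oz; cream cheese: 685 g; cornstarch: 129 g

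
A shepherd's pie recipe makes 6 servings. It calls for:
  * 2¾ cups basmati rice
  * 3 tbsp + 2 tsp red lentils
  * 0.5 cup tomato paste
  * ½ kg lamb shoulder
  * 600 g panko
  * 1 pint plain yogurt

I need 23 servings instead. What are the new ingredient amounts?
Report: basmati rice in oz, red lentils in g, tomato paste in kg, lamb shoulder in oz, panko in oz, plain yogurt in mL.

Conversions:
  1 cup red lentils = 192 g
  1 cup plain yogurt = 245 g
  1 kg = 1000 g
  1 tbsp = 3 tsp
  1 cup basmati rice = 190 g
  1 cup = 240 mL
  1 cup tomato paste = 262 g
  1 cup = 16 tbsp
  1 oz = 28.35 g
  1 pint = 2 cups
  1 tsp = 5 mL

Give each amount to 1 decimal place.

basmati rice: 70.6 oz; red lentils: 168.7 g; tomato paste: 0.5 kg; lamb shoulder: 67.6 oz; panko: 81.1 oz; plain yogurt: 1840.0 mL

Scaling factor: 23/6.
basmati rice: 2.75 cup × 23/6 × 190 g/cup ÷ 28.35 g/oz ≈ 70.6 oz
red lentils: (3 tbsp + 2 tsp = 11/3 tbsp) × 23/6 ÷ 16 tbsp/cup × 192 g/cup ≈ 168.7 g
tomato paste: 0.5 cup × 23/6 × 262 g/cup ÷ 1000 g/kg ≈ 0.5 kg
lamb shoulder: 0.5 kg × 23/6 × 1000 g/kg ÷ 28.35 g/oz ≈ 67.6 oz
panko: 600 g × 23/6 ÷ 28.35 g/oz ≈ 81.1 oz
plain yogurt: 1 pint × 23/6 × 2 cup/pint × 240 mL/cup = 1840.0 mL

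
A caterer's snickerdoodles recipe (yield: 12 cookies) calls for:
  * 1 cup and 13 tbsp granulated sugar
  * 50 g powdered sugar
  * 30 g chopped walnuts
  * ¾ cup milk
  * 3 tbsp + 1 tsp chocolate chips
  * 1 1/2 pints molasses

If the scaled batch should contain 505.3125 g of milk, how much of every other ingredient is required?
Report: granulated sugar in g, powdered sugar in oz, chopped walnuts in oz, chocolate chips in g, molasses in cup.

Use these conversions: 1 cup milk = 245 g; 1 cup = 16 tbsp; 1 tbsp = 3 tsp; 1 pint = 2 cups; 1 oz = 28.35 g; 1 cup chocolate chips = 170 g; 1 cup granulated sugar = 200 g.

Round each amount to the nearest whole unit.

The original recipe has 183.75 g of milk, so the scaling factor is 505.3125 ÷ 183.75 = 11/4 = 2.75.
granulated sugar: (1 cup + 13 tbsp = 1.8125 cup) × 11/4 × 200 g/cup ≈ 997 g
powdered sugar: 50 g × 11/4 ÷ 28.35 g/oz ≈ 5 oz
chopped walnuts: 30 g × 11/4 ÷ 28.35 g/oz ≈ 3 oz
chocolate chips: (3 tbsp + 1 tsp = 10/3 tbsp) × 11/4 ÷ 16 tbsp/cup × 170 g/cup ≈ 97 g
molasses: 1.5 pint × 11/4 × 2 cup/pint ≈ 8 cup

granulated sugar: 997 g; powdered sugar: 5 oz; chopped walnuts: 3 oz; chocolate chips: 97 g; molasses: 8 cup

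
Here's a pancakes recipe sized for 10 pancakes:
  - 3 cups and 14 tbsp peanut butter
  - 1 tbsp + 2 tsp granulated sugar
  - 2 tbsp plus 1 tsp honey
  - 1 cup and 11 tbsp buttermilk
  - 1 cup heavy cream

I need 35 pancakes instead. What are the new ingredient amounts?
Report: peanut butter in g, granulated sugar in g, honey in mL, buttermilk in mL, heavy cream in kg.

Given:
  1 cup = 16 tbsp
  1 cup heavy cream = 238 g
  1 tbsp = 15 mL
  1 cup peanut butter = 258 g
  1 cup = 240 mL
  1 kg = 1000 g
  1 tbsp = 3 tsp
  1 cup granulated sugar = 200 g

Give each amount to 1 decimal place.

Scaling factor: 35/10 = 7/2 = 3.5.
peanut butter: (3 cup + 14 tbsp = 3.875 cup) × 7/2 × 258 g/cup ≈ 3499.1 g
granulated sugar: (1 tbsp + 2 tsp = 5/3 tbsp) × 7/2 ÷ 16 tbsp/cup × 200 g/cup ≈ 72.9 g
honey: (2 tbsp + 1 tsp = 7/3 tbsp) × 7/2 × 15 mL/tbsp = 122.5 mL
buttermilk: (1 cup + 11 tbsp = 1.6875 cup) × 7/2 × 240 mL/cup = 1417.5 mL
heavy cream: 1 cup × 7/2 × 238 g/cup ÷ 1000 g/kg ≈ 0.8 kg

peanut butter: 3499.1 g; granulated sugar: 72.9 g; honey: 122.5 mL; buttermilk: 1417.5 mL; heavy cream: 0.8 kg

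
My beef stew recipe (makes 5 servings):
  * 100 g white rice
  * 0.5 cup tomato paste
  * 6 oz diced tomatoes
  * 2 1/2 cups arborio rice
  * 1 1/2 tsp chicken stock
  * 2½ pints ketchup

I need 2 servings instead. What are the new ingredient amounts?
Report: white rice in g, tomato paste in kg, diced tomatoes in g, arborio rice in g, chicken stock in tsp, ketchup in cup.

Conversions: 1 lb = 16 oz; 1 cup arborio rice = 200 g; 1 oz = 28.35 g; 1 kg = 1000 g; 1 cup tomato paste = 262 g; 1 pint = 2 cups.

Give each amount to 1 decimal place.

white rice: 40.0 g; tomato paste: 0.1 kg; diced tomatoes: 68.0 g; arborio rice: 200.0 g; chicken stock: 0.6 tsp; ketchup: 2.0 cup

Scaling factor: 2/5 = 0.4.
white rice: 100 g × 2/5 = 40.0 g
tomato paste: 0.5 cup × 2/5 × 262 g/cup ÷ 1000 g/kg ≈ 0.1 kg
diced tomatoes: 6 oz × 2/5 × 28.35 g/oz ≈ 68.0 g
arborio rice: 2.5 cup × 2/5 × 200 g/cup = 200.0 g
chicken stock: 1.5 tsp × 2/5 = 0.6 tsp
ketchup: 2.5 pint × 2/5 × 2 cup/pint = 2.0 cup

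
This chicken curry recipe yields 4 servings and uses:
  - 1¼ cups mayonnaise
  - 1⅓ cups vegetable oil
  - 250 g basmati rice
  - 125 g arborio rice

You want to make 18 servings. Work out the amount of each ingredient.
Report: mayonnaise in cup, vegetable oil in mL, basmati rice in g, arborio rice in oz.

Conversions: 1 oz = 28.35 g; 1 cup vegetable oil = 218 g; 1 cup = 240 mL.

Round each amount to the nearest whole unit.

mayonnaise: 6 cup; vegetable oil: 1440 mL; basmati rice: 1125 g; arborio rice: 20 oz

Scaling factor: 18/4 = 9/2 = 4.5.
mayonnaise: 1.25 cup × 9/2 ≈ 6 cup
vegetable oil: 4/3 cup × 9/2 × 240 mL/cup = 1440 mL
basmati rice: 250 g × 9/2 = 1125 g
arborio rice: 125 g × 9/2 ÷ 28.35 g/oz ≈ 20 oz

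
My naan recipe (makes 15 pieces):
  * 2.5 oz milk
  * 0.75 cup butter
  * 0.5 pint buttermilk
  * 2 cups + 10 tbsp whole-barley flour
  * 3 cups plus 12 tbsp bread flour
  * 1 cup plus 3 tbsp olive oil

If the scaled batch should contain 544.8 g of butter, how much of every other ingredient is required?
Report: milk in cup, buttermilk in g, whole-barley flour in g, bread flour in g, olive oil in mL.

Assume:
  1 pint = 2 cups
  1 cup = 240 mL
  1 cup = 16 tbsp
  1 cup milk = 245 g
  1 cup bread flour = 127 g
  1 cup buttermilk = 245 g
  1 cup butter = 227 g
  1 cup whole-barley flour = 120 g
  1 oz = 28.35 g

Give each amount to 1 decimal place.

The original recipe has 170.25 g of butter, so the scaling factor is 544.8 ÷ 170.25 = 16/5 = 3.2.
milk: 2.5 oz × 16/5 × 28.35 g/oz ÷ 245 g/cup ≈ 0.9 cup
buttermilk: 0.5 pint × 16/5 × 2 cup/pint × 245 g/cup = 784.0 g
whole-barley flour: (2 cup + 10 tbsp = 2.625 cup) × 16/5 × 120 g/cup = 1008.0 g
bread flour: (3 cup + 12 tbsp = 3.75 cup) × 16/5 × 127 g/cup = 1524.0 g
olive oil: (1 cup + 3 tbsp = 1.1875 cup) × 16/5 × 240 mL/cup = 912.0 mL

milk: 0.9 cup; buttermilk: 784.0 g; whole-barley flour: 1008.0 g; bread flour: 1524.0 g; olive oil: 912.0 mL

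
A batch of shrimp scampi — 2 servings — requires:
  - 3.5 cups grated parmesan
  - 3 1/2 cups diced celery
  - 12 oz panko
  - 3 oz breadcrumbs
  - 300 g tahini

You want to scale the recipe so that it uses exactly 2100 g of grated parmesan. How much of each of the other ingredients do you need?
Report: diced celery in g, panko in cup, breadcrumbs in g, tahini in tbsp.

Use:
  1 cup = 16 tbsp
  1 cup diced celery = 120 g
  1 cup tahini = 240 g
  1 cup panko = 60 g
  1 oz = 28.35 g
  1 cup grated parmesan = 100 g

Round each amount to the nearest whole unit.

The original recipe has 350 g of grated parmesan, so the scaling factor is 2100 ÷ 350 = 6.
diced celery: 3.5 cup × 6 × 120 g/cup = 2520 g
panko: 12 oz × 6 × 28.35 g/oz ÷ 60 g/cup ≈ 34 cup
breadcrumbs: 3 oz × 6 × 28.35 g/oz ≈ 510 g
tahini: 300 g × 6 ÷ 240 g/cup × 16 tbsp/cup = 120 tbsp

diced celery: 2520 g; panko: 34 cup; breadcrumbs: 510 g; tahini: 120 tbsp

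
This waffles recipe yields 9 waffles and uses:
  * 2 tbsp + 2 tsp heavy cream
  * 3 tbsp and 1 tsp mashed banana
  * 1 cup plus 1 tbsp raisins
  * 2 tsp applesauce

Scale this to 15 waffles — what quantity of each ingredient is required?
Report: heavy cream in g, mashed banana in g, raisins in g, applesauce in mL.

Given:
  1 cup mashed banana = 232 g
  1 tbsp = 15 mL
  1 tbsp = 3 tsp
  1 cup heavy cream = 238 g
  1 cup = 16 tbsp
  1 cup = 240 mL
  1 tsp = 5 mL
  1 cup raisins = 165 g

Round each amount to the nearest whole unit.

Scaling factor: 15/9 = 5/3.
heavy cream: (2 tbsp + 2 tsp = 8/3 tbsp) × 5/3 ÷ 16 tbsp/cup × 238 g/cup ≈ 66 g
mashed banana: (3 tbsp + 1 tsp = 10/3 tbsp) × 5/3 ÷ 16 tbsp/cup × 232 g/cup ≈ 81 g
raisins: (1 cup + 1 tbsp = 1.0625 cup) × 5/3 × 165 g/cup ≈ 292 g
applesauce: 2 tsp × 5/3 × 5 mL/tsp ≈ 17 mL

heavy cream: 66 g; mashed banana: 81 g; raisins: 292 g; applesauce: 17 mL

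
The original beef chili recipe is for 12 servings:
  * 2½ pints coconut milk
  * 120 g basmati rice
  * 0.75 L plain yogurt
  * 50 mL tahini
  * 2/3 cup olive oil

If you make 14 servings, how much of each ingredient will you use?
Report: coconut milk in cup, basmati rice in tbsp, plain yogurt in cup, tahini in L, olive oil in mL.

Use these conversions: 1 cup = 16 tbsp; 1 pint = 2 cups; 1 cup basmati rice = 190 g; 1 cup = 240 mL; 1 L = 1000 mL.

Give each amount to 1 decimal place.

coconut milk: 5.8 cup; basmati rice: 11.8 tbsp; plain yogurt: 3.6 cup; tahini: 0.1 L; olive oil: 186.7 mL

Scaling factor: 14/12 = 7/6.
coconut milk: 2.5 pint × 7/6 × 2 cup/pint ≈ 5.8 cup
basmati rice: 120 g × 7/6 ÷ 190 g/cup × 16 tbsp/cup ≈ 11.8 tbsp
plain yogurt: 0.75 L × 7/6 × 1000 mL/L ÷ 240 mL/cup ≈ 3.6 cup
tahini: 50 mL × 7/6 ÷ 1000 mL/L ≈ 0.1 L
olive oil: 2/3 cup × 7/6 × 240 mL/cup ≈ 186.7 mL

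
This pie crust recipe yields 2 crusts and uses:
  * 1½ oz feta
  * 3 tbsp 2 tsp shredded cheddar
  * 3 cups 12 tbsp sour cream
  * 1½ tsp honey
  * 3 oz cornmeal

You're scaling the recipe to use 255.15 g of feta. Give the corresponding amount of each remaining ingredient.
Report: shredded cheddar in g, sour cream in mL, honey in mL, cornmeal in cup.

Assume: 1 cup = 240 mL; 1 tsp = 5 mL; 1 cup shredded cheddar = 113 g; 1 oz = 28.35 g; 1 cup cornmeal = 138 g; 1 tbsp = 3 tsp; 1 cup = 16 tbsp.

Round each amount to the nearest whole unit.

The original recipe has 42.525 g of feta, so the scaling factor is 255.15 ÷ 42.525 = 6.
shredded cheddar: (3 tbsp + 2 tsp = 11/3 tbsp) × 6 ÷ 16 tbsp/cup × 113 g/cup ≈ 155 g
sour cream: (3 cup + 12 tbsp = 3.75 cup) × 6 × 240 mL/cup = 5400 mL
honey: 1.5 tsp × 6 × 5 mL/tsp = 45 mL
cornmeal: 3 oz × 6 × 28.35 g/oz ÷ 138 g/cup ≈ 4 cup

shredded cheddar: 155 g; sour cream: 5400 mL; honey: 45 mL; cornmeal: 4 cup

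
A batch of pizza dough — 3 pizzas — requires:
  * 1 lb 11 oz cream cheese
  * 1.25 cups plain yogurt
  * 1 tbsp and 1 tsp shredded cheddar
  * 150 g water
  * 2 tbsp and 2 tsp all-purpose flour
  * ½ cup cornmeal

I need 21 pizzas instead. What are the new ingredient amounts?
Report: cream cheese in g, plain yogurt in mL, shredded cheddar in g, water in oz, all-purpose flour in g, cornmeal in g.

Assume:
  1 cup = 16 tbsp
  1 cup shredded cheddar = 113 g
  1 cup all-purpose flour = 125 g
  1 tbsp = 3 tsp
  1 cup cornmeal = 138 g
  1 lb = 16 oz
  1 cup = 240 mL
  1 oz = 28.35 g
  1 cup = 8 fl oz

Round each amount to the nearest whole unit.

Scaling factor: 21/3 = 7.
cream cheese: (1 lb + 11 oz = 1.6875 lb) × 7 × 16 oz/lb × 28.35 g/oz ≈ 5358 g
plain yogurt: 1.25 cup × 7 × 240 mL/cup = 2100 mL
shredded cheddar: (1 tbsp + 1 tsp = 4/3 tbsp) × 7 ÷ 16 tbsp/cup × 113 g/cup ≈ 66 g
water: 150 g × 7 ÷ 28.35 g/oz ≈ 37 oz
all-purpose flour: (2 tbsp + 2 tsp = 8/3 tbsp) × 7 ÷ 16 tbsp/cup × 125 g/cup ≈ 146 g
cornmeal: 0.5 cup × 7 × 138 g/cup = 483 g

cream cheese: 5358 g; plain yogurt: 2100 mL; shredded cheddar: 66 g; water: 37 oz; all-purpose flour: 146 g; cornmeal: 483 g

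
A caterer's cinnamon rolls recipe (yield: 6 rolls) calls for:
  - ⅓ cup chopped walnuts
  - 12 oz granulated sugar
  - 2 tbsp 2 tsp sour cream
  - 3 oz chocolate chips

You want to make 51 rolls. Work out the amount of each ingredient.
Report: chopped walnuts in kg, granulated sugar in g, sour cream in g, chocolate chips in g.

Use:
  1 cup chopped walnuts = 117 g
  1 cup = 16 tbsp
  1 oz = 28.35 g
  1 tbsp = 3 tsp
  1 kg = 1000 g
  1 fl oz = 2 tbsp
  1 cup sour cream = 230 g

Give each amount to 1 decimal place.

chopped walnuts: 0.3 kg; granulated sugar: 2891.7 g; sour cream: 325.8 g; chocolate chips: 722.9 g

Scaling factor: 51/6 = 17/2 = 8.5.
chopped walnuts: 1/3 cup × 17/2 × 117 g/cup ÷ 1000 g/kg ≈ 0.3 kg
granulated sugar: 12 oz × 17/2 × 28.35 g/oz = 2891.7 g
sour cream: (2 tbsp + 2 tsp = 8/3 tbsp) × 17/2 ÷ 16 tbsp/cup × 230 g/cup ≈ 325.8 g
chocolate chips: 3 oz × 17/2 × 28.35 g/oz ≈ 722.9 g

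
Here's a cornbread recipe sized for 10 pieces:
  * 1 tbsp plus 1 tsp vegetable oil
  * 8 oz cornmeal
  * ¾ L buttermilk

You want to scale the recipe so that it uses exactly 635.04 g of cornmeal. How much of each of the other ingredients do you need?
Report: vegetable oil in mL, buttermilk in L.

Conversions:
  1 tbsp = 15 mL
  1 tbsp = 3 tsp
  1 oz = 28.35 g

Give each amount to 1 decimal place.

vegetable oil: 56.0 mL; buttermilk: 2.1 L

The original recipe has 226.8 g of cornmeal, so the scaling factor is 635.04 ÷ 226.8 = 14/5 = 2.8.
vegetable oil: (1 tbsp + 1 tsp = 4/3 tbsp) × 14/5 × 15 mL/tbsp = 56.0 mL
buttermilk: 0.75 L × 14/5 = 2.1 L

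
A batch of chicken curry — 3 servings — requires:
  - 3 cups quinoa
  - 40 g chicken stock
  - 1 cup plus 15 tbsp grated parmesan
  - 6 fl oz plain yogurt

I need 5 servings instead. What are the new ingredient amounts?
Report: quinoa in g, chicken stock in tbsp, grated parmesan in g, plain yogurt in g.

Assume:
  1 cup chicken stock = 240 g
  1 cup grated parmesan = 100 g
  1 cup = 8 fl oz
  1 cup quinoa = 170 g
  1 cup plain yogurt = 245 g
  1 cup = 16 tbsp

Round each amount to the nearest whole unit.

Scaling factor: 5/3.
quinoa: 3 cup × 5/3 × 170 g/cup = 850 g
chicken stock: 40 g × 5/3 ÷ 240 g/cup × 16 tbsp/cup ≈ 4 tbsp
grated parmesan: (1 cup + 15 tbsp = 1.9375 cup) × 5/3 × 100 g/cup ≈ 323 g
plain yogurt: 6 fl oz × 5/3 ÷ 8 fl oz/cup × 245 g/cup ≈ 306 g

quinoa: 850 g; chicken stock: 4 tbsp; grated parmesan: 323 g; plain yogurt: 306 g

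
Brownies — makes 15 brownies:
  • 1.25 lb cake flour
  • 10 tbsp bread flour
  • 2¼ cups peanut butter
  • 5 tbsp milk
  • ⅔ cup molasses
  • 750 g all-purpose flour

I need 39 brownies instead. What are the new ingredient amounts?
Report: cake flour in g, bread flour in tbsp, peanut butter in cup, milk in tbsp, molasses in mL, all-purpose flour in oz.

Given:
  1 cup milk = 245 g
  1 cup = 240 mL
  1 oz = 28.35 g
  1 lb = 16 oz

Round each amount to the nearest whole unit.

Scaling factor: 39/15 = 13/5 = 2.6.
cake flour: 1.25 lb × 13/5 × 16 oz/lb × 28.35 g/oz ≈ 1474 g
bread flour: 10 tbsp × 13/5 = 26 tbsp
peanut butter: 2.25 cup × 13/5 ≈ 6 cup
milk: 5 tbsp × 13/5 = 13 tbsp
molasses: 2/3 cup × 13/5 × 240 mL/cup = 416 mL
all-purpose flour: 750 g × 13/5 ÷ 28.35 g/oz ≈ 69 oz

cake flour: 1474 g; bread flour: 26 tbsp; peanut butter: 6 cup; milk: 13 tbsp; molasses: 416 mL; all-purpose flour: 69 oz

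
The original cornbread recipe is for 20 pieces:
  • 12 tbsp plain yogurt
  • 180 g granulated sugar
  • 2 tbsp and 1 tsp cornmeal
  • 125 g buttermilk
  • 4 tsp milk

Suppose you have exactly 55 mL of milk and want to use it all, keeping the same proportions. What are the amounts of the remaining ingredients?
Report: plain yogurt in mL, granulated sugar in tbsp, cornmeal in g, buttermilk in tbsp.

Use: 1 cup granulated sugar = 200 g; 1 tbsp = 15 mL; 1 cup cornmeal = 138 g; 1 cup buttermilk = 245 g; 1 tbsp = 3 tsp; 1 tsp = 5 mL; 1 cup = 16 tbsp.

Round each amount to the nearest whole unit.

The original recipe has 20 mL of milk, so the scaling factor is 55 ÷ 20 = 11/4 = 2.75.
plain yogurt: 12 tbsp × 11/4 × 15 mL/tbsp = 495 mL
granulated sugar: 180 g × 11/4 ÷ 200 g/cup × 16 tbsp/cup ≈ 40 tbsp
cornmeal: (2 tbsp + 1 tsp = 7/3 tbsp) × 11/4 ÷ 16 tbsp/cup × 138 g/cup ≈ 55 g
buttermilk: 125 g × 11/4 ÷ 245 g/cup × 16 tbsp/cup ≈ 22 tbsp

plain yogurt: 495 mL; granulated sugar: 40 tbsp; cornmeal: 55 g; buttermilk: 22 tbsp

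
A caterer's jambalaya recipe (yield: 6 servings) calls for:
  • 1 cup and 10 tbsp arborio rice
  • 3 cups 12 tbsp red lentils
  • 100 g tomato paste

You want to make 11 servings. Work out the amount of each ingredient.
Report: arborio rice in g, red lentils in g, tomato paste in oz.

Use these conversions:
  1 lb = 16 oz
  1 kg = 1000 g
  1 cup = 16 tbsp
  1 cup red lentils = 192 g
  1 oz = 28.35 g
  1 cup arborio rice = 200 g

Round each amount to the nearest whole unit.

arborio rice: 596 g; red lentils: 1320 g; tomato paste: 6 oz

Scaling factor: 11/6.
arborio rice: (1 cup + 10 tbsp = 1.625 cup) × 11/6 × 200 g/cup ≈ 596 g
red lentils: (3 cup + 12 tbsp = 3.75 cup) × 11/6 × 192 g/cup = 1320 g
tomato paste: 100 g × 11/6 ÷ 28.35 g/oz ≈ 6 oz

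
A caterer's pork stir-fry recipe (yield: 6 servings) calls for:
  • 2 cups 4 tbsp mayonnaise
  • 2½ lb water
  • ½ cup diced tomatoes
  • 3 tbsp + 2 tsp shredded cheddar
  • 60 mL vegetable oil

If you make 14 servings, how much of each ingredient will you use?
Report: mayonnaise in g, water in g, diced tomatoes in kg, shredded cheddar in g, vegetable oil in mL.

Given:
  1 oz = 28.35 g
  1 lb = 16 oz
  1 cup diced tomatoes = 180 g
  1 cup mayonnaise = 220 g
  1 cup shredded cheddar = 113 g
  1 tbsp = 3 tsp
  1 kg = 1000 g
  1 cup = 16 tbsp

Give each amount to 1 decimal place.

Scaling factor: 14/6 = 7/3.
mayonnaise: (2 cup + 4 tbsp = 2.25 cup) × 7/3 × 220 g/cup = 1155.0 g
water: 2.5 lb × 7/3 × 16 oz/lb × 28.35 g/oz = 2646.0 g
diced tomatoes: 0.5 cup × 7/3 × 180 g/cup ÷ 1000 g/kg ≈ 0.2 kg
shredded cheddar: (3 tbsp + 2 tsp = 11/3 tbsp) × 7/3 ÷ 16 tbsp/cup × 113 g/cup ≈ 60.4 g
vegetable oil: 60 mL × 7/3 = 140.0 mL

mayonnaise: 1155.0 g; water: 2646.0 g; diced tomatoes: 0.2 kg; shredded cheddar: 60.4 g; vegetable oil: 140.0 mL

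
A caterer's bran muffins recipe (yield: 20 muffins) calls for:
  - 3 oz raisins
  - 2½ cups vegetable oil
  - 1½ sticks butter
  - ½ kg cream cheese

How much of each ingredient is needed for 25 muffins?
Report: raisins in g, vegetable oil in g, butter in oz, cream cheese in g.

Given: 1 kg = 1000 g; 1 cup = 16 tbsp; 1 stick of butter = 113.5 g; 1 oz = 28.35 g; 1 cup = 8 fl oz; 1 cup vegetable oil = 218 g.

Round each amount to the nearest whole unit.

Scaling factor: 25/20 = 5/4 = 1.25.
raisins: 3 oz × 5/4 × 28.35 g/oz ≈ 106 g
vegetable oil: 2.5 cup × 5/4 × 218 g/cup ≈ 681 g
butter: 1.5 stick × 5/4 × 113.5 g/stick ÷ 28.35 g/oz ≈ 8 oz
cream cheese: 0.5 kg × 5/4 × 1000 g/kg = 625 g

raisins: 106 g; vegetable oil: 681 g; butter: 8 oz; cream cheese: 625 g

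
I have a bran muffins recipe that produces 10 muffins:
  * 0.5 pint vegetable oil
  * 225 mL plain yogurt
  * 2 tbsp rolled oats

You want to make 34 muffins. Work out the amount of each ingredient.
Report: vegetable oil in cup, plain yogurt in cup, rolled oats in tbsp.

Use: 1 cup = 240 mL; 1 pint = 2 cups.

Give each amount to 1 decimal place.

vegetable oil: 3.4 cup; plain yogurt: 3.2 cup; rolled oats: 6.8 tbsp

Scaling factor: 34/10 = 17/5 = 3.4.
vegetable oil: 0.5 pint × 17/5 × 2 cup/pint = 3.4 cup
plain yogurt: 225 mL × 17/5 ÷ 240 mL/cup ≈ 3.2 cup
rolled oats: 2 tbsp × 17/5 = 6.8 tbsp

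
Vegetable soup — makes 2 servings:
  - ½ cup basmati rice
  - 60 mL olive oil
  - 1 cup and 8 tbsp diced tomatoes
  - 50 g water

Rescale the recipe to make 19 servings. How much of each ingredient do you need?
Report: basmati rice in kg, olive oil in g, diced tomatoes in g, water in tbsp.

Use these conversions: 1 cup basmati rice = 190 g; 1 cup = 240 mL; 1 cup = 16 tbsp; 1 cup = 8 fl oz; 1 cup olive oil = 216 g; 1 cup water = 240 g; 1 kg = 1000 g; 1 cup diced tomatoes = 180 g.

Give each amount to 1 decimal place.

basmati rice: 0.9 kg; olive oil: 513.0 g; diced tomatoes: 2565.0 g; water: 31.7 tbsp

Scaling factor: 19/2 = 9.5.
basmati rice: 0.5 cup × 19/2 × 190 g/cup ÷ 1000 g/kg ≈ 0.9 kg
olive oil: 60 mL × 19/2 ÷ 240 mL/cup × 216 g/cup = 513.0 g
diced tomatoes: (1 cup + 8 tbsp = 1.5 cup) × 19/2 × 180 g/cup = 2565.0 g
water: 50 g × 19/2 ÷ 240 g/cup × 16 tbsp/cup ≈ 31.7 tbsp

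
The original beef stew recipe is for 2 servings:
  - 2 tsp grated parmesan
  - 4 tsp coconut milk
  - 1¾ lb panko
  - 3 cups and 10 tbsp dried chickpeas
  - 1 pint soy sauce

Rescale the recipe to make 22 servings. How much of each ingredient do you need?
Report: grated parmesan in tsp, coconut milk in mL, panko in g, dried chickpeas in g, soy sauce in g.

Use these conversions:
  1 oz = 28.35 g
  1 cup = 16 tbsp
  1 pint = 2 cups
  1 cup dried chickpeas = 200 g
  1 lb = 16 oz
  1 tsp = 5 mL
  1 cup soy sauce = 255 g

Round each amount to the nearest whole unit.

Scaling factor: 22/2 = 11.
grated parmesan: 2 tsp × 11 = 22 tsp
coconut milk: 4 tsp × 11 × 5 mL/tsp = 220 mL
panko: 1.75 lb × 11 × 16 oz/lb × 28.35 g/oz ≈ 8732 g
dried chickpeas: (3 cup + 10 tbsp = 3.625 cup) × 11 × 200 g/cup = 7975 g
soy sauce: 1 pint × 11 × 2 cup/pint × 255 g/cup = 5610 g

grated parmesan: 22 tsp; coconut milk: 220 mL; panko: 8732 g; dried chickpeas: 7975 g; soy sauce: 5610 g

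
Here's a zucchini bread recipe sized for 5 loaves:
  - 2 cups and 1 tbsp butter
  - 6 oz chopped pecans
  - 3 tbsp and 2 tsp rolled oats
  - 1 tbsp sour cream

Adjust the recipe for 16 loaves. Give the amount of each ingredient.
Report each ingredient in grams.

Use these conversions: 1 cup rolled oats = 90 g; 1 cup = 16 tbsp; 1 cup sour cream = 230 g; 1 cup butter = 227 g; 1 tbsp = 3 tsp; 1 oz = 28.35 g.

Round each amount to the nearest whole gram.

Scaling factor: 16/5 = 3.2.
butter: (2 cup + 1 tbsp = 2.0625 cup) × 16/5 × 227 g/cup ≈ 1498 g
chopped pecans: 6 oz × 16/5 × 28.35 g/oz ≈ 544 g
rolled oats: (3 tbsp + 2 tsp = 11/3 tbsp) × 16/5 ÷ 16 tbsp/cup × 90 g/cup = 66 g
sour cream: 1 tbsp × 16/5 ÷ 16 tbsp/cup × 230 g/cup = 46 g

butter: 1498 g; chopped pecans: 544 g; rolled oats: 66 g; sour cream: 46 g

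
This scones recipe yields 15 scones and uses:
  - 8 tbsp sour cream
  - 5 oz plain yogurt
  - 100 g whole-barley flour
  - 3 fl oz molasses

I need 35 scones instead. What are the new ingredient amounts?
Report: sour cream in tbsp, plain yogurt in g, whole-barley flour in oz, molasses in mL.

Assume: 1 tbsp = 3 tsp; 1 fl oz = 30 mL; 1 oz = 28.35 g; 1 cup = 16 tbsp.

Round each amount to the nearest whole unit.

sour cream: 19 tbsp; plain yogurt: 331 g; whole-barley flour: 8 oz; molasses: 210 mL

Scaling factor: 35/15 = 7/3.
sour cream: 8 tbsp × 7/3 ≈ 19 tbsp
plain yogurt: 5 oz × 7/3 × 28.35 g/oz ≈ 331 g
whole-barley flour: 100 g × 7/3 ÷ 28.35 g/oz ≈ 8 oz
molasses: 3 fl oz × 7/3 × 30 mL/fl oz = 210 mL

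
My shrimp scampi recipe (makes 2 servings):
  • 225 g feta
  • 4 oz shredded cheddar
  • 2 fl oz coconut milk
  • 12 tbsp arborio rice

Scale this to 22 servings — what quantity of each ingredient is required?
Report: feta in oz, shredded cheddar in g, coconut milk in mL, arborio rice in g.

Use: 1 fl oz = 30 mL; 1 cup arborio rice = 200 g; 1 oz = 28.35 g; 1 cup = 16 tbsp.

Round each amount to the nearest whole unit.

Scaling factor: 22/2 = 11.
feta: 225 g × 11 ÷ 28.35 g/oz ≈ 87 oz
shredded cheddar: 4 oz × 11 × 28.35 g/oz ≈ 1247 g
coconut milk: 2 fl oz × 11 × 30 mL/fl oz = 660 mL
arborio rice: 12 tbsp × 11 ÷ 16 tbsp/cup × 200 g/cup = 1650 g

feta: 87 oz; shredded cheddar: 1247 g; coconut milk: 660 mL; arborio rice: 1650 g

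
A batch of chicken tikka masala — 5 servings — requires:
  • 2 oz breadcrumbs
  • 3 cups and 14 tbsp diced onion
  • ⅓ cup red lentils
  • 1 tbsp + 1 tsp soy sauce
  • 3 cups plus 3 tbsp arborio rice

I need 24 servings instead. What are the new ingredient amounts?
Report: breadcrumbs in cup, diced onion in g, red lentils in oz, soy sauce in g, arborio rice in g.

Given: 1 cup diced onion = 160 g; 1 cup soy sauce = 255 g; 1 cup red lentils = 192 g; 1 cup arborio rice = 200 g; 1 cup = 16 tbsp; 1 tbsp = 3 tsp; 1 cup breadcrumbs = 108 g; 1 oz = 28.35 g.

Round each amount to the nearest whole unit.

breadcrumbs: 3 cup; diced onion: 2976 g; red lentils: 11 oz; soy sauce: 102 g; arborio rice: 3060 g

Scaling factor: 24/5 = 4.8.
breadcrumbs: 2 oz × 24/5 × 28.35 g/oz ÷ 108 g/cup ≈ 3 cup
diced onion: (3 cup + 14 tbsp = 3.875 cup) × 24/5 × 160 g/cup = 2976 g
red lentils: 1/3 cup × 24/5 × 192 g/cup ÷ 28.35 g/oz ≈ 11 oz
soy sauce: (1 tbsp + 1 tsp = 4/3 tbsp) × 24/5 ÷ 16 tbsp/cup × 255 g/cup = 102 g
arborio rice: (3 cup + 3 tbsp = 3.1875 cup) × 24/5 × 200 g/cup = 3060 g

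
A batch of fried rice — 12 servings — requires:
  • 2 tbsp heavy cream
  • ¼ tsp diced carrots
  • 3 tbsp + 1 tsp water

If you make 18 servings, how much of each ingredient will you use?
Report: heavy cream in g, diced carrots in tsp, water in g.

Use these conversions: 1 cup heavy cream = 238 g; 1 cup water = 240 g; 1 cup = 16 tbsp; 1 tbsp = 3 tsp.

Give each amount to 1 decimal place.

heavy cream: 44.6 g; diced carrots: 0.4 tsp; water: 75.0 g

Scaling factor: 18/12 = 3/2 = 1.5.
heavy cream: 2 tbsp × 3/2 ÷ 16 tbsp/cup × 238 g/cup ≈ 44.6 g
diced carrots: 0.25 tsp × 3/2 ≈ 0.4 tsp
water: (3 tbsp + 1 tsp = 10/3 tbsp) × 3/2 ÷ 16 tbsp/cup × 240 g/cup = 75.0 g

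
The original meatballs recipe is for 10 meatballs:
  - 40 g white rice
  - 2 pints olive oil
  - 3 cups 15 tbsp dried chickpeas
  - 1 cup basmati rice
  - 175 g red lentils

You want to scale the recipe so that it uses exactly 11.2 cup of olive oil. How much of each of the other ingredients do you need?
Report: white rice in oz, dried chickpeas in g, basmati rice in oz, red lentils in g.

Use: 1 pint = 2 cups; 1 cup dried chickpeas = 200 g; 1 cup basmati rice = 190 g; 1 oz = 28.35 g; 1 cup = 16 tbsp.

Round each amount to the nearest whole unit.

The original recipe has 4 cup of olive oil, so the scaling factor is 11.2 ÷ 4 = 14/5 = 2.8.
white rice: 40 g × 14/5 ÷ 28.35 g/oz ≈ 4 oz
dried chickpeas: (3 cup + 15 tbsp = 3.9375 cup) × 14/5 × 200 g/cup = 2205 g
basmati rice: 1 cup × 14/5 × 190 g/cup ÷ 28.35 g/oz ≈ 19 oz
red lentils: 175 g × 14/5 = 490 g

white rice: 4 oz; dried chickpeas: 2205 g; basmati rice: 19 oz; red lentils: 490 g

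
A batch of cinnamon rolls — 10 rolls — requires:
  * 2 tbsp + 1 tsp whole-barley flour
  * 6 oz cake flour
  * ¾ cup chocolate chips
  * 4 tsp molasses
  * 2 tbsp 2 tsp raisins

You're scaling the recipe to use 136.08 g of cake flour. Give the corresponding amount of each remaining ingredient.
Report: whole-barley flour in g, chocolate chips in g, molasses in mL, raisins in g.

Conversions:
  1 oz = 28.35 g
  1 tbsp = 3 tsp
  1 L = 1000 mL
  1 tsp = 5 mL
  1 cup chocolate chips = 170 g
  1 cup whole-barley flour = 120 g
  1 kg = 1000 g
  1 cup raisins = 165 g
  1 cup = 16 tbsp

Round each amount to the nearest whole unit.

whole-barley flour: 14 g; chocolate chips: 102 g; molasses: 16 mL; raisins: 22 g

The original recipe has 170.1 g of cake flour, so the scaling factor is 136.08 ÷ 170.1 = 4/5 = 0.8.
whole-barley flour: (2 tbsp + 1 tsp = 7/3 tbsp) × 4/5 ÷ 16 tbsp/cup × 120 g/cup = 14 g
chocolate chips: 0.75 cup × 4/5 × 170 g/cup = 102 g
molasses: 4 tsp × 4/5 × 5 mL/tsp = 16 mL
raisins: (2 tbsp + 2 tsp = 8/3 tbsp) × 4/5 ÷ 16 tbsp/cup × 165 g/cup = 22 g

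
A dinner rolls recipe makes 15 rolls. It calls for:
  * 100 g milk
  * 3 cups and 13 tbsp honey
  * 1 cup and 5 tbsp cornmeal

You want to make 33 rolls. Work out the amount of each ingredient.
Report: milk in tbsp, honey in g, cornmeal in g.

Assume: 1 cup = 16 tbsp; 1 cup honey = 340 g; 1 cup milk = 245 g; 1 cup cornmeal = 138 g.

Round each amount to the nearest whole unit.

Scaling factor: 33/15 = 11/5 = 2.2.
milk: 100 g × 11/5 ÷ 245 g/cup × 16 tbsp/cup ≈ 14 tbsp
honey: (3 cup + 13 tbsp = 3.8125 cup) × 11/5 × 340 g/cup ≈ 2852 g
cornmeal: (1 cup + 5 tbsp = 1.3125 cup) × 11/5 × 138 g/cup ≈ 398 g

milk: 14 tbsp; honey: 2852 g; cornmeal: 398 g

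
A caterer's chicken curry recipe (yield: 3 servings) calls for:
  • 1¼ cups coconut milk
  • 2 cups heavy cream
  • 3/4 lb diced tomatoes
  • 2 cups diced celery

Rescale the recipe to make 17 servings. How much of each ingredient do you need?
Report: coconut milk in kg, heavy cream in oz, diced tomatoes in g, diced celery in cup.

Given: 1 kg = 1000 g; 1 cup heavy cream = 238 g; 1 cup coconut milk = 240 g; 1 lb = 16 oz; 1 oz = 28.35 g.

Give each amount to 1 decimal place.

Scaling factor: 17/3.
coconut milk: 1.25 cup × 17/3 × 240 g/cup ÷ 1000 g/kg = 1.7 kg
heavy cream: 2 cup × 17/3 × 238 g/cup ÷ 28.35 g/oz ≈ 95.1 oz
diced tomatoes: 0.75 lb × 17/3 × 16 oz/lb × 28.35 g/oz = 1927.8 g
diced celery: 2 cup × 17/3 ≈ 11.3 cup

coconut milk: 1.7 kg; heavy cream: 95.1 oz; diced tomatoes: 1927.8 g; diced celery: 11.3 cup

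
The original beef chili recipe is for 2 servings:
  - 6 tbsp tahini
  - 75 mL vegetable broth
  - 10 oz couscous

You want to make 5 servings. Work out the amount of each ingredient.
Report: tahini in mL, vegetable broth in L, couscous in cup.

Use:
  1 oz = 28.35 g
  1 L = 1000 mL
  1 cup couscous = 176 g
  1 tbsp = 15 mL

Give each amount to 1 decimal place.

Scaling factor: 5/2 = 2.5.
tahini: 6 tbsp × 5/2 × 15 mL/tbsp = 225.0 mL
vegetable broth: 75 mL × 5/2 ÷ 1000 mL/L ≈ 0.2 L
couscous: 10 oz × 5/2 × 28.35 g/oz ÷ 176 g/cup ≈ 4.0 cup

tahini: 225.0 mL; vegetable broth: 0.2 L; couscous: 4.0 cup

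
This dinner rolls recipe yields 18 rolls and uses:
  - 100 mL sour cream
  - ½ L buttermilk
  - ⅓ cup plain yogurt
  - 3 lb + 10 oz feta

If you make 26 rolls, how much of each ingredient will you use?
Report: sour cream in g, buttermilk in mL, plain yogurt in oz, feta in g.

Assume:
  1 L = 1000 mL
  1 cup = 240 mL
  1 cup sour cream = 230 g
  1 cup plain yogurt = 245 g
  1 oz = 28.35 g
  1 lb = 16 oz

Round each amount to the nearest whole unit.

sour cream: 138 g; buttermilk: 722 mL; plain yogurt: 4 oz; feta: 2375 g

Scaling factor: 26/18 = 13/9.
sour cream: 100 mL × 13/9 ÷ 240 mL/cup × 230 g/cup ≈ 138 g
buttermilk: 0.5 L × 13/9 × 1000 mL/L ≈ 722 mL
plain yogurt: 1/3 cup × 13/9 × 245 g/cup ÷ 28.35 g/oz ≈ 4 oz
feta: (3 lb + 10 oz = 3.625 lb) × 13/9 × 16 oz/lb × 28.35 g/oz ≈ 2375 g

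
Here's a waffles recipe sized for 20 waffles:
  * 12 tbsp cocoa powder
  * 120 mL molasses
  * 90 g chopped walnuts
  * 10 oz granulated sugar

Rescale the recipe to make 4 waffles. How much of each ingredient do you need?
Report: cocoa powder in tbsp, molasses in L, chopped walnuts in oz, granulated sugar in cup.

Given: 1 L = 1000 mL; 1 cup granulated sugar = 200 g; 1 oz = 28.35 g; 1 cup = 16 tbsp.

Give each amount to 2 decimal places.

cocoa powder: 2.40 tbsp; molasses: 0.02 L; chopped walnuts: 0.63 oz; granulated sugar: 0.28 cup

Scaling factor: 4/20 = 1/5 = 0.2.
cocoa powder: 12 tbsp × 1/5 = 2.40 tbsp
molasses: 120 mL × 1/5 ÷ 1000 mL/L ≈ 0.02 L
chopped walnuts: 90 g × 1/5 ÷ 28.35 g/oz ≈ 0.63 oz
granulated sugar: 10 oz × 1/5 × 28.35 g/oz ÷ 200 g/cup ≈ 0.28 cup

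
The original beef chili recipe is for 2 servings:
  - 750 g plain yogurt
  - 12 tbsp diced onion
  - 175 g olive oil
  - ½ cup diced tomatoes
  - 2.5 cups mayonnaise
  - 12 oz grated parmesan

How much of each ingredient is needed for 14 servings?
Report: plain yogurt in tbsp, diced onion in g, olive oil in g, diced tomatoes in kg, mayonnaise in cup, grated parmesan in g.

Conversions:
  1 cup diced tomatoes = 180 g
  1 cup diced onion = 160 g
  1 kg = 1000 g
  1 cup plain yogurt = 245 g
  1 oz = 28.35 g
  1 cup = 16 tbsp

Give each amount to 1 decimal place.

Scaling factor: 14/2 = 7.
plain yogurt: 750 g × 7 ÷ 245 g/cup × 16 tbsp/cup ≈ 342.9 tbsp
diced onion: 12 tbsp × 7 ÷ 16 tbsp/cup × 160 g/cup = 840.0 g
olive oil: 175 g × 7 = 1225.0 g
diced tomatoes: 0.5 cup × 7 × 180 g/cup ÷ 1000 g/kg ≈ 0.6 kg
mayonnaise: 2.5 cup × 7 = 17.5 cup
grated parmesan: 12 oz × 7 × 28.35 g/oz = 2381.4 g

plain yogurt: 342.9 tbsp; diced onion: 840.0 g; olive oil: 1225.0 g; diced tomatoes: 0.6 kg; mayonnaise: 17.5 cup; grated parmesan: 2381.4 g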